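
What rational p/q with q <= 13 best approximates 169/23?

22/3

Expand x = 169/23 as a continued fraction with the Euclidean algorithm:
  169 = 7*23 + 8, so a_0 = 7.
  23 = 2*8 + 7, so a_1 = 2.
  8 = 1*7 + 1, so a_2 = 1.
  7 = 7*1 + 0, so a_3 = 7.
so x = [7; 2, 1, 7].
Convergents (p_i = a_i*p_{i-1} + p_{i-2}, q_i = a_i*q_{i-1} + q_{i-2} with p_{-2}=0, p_{-1}=1, q_{-2}=1, q_{-1}=0), until the denominator exceeds 13:
  i=0: a_0=7, p_0 = 7*1 + 0 = 7, q_0 = 7*0 + 1 = 1.
  i=1: a_1=2, p_1 = 2*7 + 1 = 15, q_1 = 2*1 + 0 = 2.
  i=2: a_2=1, p_2 = 1*15 + 7 = 22, q_2 = 1*2 + 1 = 3.
  i=3: a_3=7, p_3 = 7*22 + 15 = 169, q_3 = 7*3 + 2 = 23.
q_3 = 23 > 13, so the last convergent with denominator <= 13 is p_2/q_2 = 22/3.
The closest fraction with denominator <= 13 is either p_2/q_2 or the intermediate fraction (k*p_2 + p_1)/(k*q_2 + q_1) with the largest k >= 1 whose denominator stays <= 13; these approach x as k grows, and every other convergent or intermediate fraction in range is farther away.
Largest k: floor((13 - q_1)/q_2) = floor((13 - 2)/3) = 3.
That gives (3*22 + 15)/(3*3 + 2) = 81/11.
Compare the errors: |x - 22/3| = |169*3 - 22*23|/(23*3) = 1/69, and |x - 81/11| = |169*11 - 81*23|/(23*11) = 4/253.
Cross-multiplying, 1*253 = 253 < 276 = 4*69, so 1/69 is smaller: the convergent 22/3 is closer to x than 81/11.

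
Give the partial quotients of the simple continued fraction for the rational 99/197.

[0; 1, 1, 98]

Run the Euclidean algorithm on 99 and 197; the successive quotients are the partial quotients a_0, a_1, ... (each step inverts the fractional part left over by the previous one):
  99 = 0*197 + 99, so a_0 = 0.
  197 = 1*99 + 98, so a_1 = 1.
  99 = 1*98 + 1, so a_2 = 1.
  98 = 98*1 + 0, so a_3 = 98.
The remainder reaches 0 after 4 divisions, so the expansion has 4 partial quotients, read off in order.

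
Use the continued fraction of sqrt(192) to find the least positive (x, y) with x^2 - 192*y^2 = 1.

First expand sqrt(192) as a continued fraction. With x_i = (sqrt(192) + m_i)/d_i and (m_0, d_0) = (0, 1): a_0 = floor(sqrt(192)) = 13, since 13^2 = 169 <= 192 < 196 = 14^2.
Iterate m_{i+1} = d_i*a_i - m_i, d_{i+1} = (192 - m_{i+1}^2)/d_i, a_{i+1} = floor((a_0 + m_{i+1})/d_{i+1}):
  m_1 = 1*13 - 0 = 13, d_1 = (192 - 13^2)/1 = 23/1 = 23, a_1 = floor((13 + 13)/23) = 1.
  m_2 = 23*1 - 13 = 10, d_2 = (192 - 10^2)/23 = 92/23 = 4, a_2 = floor((13 + 10)/4) = 5.
  m_3 = 4*5 - 10 = 10, d_3 = (192 - 10^2)/4 = 92/4 = 23, a_3 = floor((13 + 10)/23) = 1.
  m_4 = 23*1 - 10 = 13, d_4 = (192 - 13^2)/23 = 23/23 = 1, a_4 = floor((13 + 13)/1) = 26.
  m_5 = 1*26 - 13 = 13, d_5 = (192 - 13^2)/1 = 23/1 = 23: (m_5, d_5) = (m_1, d_1) = (13, 23), so from here the quotients repeat a_1, ..., a_4; the period length is 4.
So sqrt(192) = [13; (1, 5, 1, 26)] with period length k = 4.
k is even, so the fundamental solution of x^2 - 192y^2 = 1 is (p_{k-1}, q_{k-1}) = (p_3, q_3); compute convergents through index 3.
Convergents (p_i = a_i*p_{i-1} + p_{i-2}, q_i = a_i*q_{i-1} + q_{i-2} with p_{-2}=0, p_{-1}=1, q_{-2}=1, q_{-1}=0):
  i=0: a_0=13, p_0 = 13*1 + 0 = 13, q_0 = 13*0 + 1 = 1.
  i=1: a_1=1, p_1 = 1*13 + 1 = 14, q_1 = 1*1 + 0 = 1.
  i=2: a_2=5, p_2 = 5*14 + 13 = 83, q_2 = 5*1 + 1 = 6.
  i=3: a_3=1, p_3 = 1*83 + 14 = 97, q_3 = 1*6 + 1 = 7.
Check: 97^2 - 192*7^2 = 9409 - 9408 = 1, so (x, y) = (97, 7) solves the equation, and by the theorem it is the least positive solution.

(x, y) = (97, 7)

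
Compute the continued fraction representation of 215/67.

[3; 4, 1, 3, 1, 2]

Run the Euclidean algorithm on 215 and 67; the successive quotients are the partial quotients a_0, a_1, ... (each step inverts the fractional part left over by the previous one):
  215 = 3*67 + 14, so a_0 = 3.
  67 = 4*14 + 11, so a_1 = 4.
  14 = 1*11 + 3, so a_2 = 1.
  11 = 3*3 + 2, so a_3 = 3.
  3 = 1*2 + 1, so a_4 = 1.
  2 = 2*1 + 0, so a_5 = 2.
The remainder reaches 0 after 6 divisions, so the expansion has 6 partial quotients, read off in order.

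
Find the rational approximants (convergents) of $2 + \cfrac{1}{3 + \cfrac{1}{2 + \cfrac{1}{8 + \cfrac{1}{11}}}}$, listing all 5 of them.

2/1, 7/3, 16/7, 135/59, 1501/656

Using the convergent recurrence p_i = a_i*p_{i-1} + p_{i-2}, q_i = a_i*q_{i-1} + q_{i-2} with p_{-2}=0, p_{-1}=1, q_{-2}=1, q_{-1}=0:
  i=0: a_0=2, p_0 = 2*1 + 0 = 2, q_0 = 2*0 + 1 = 1.
  i=1: a_1=3, p_1 = 3*2 + 1 = 7, q_1 = 3*1 + 0 = 3.
  i=2: a_2=2, p_2 = 2*7 + 2 = 16, q_2 = 2*3 + 1 = 7.
  i=3: a_3=8, p_3 = 8*16 + 7 = 135, q_3 = 8*7 + 3 = 59.
  i=4: a_4=11, p_4 = 11*135 + 16 = 1501, q_4 = 11*59 + 7 = 656.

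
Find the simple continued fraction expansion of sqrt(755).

[27; (2, 10, 2, 54)]

Write x_i = (sqrt(755) + m_i)/d_i with (m_0, d_0) = (0, 1). a_0 = floor(sqrt(755)) = 27, since 27^2 = 729 <= 755 < 784 = 28^2.
Iterate m_{i+1} = d_i*a_i - m_i, d_{i+1} = (755 - m_{i+1}^2)/d_i, a_{i+1} = floor((a_0 + m_{i+1})/d_{i+1}):
  m_1 = 1*27 - 0 = 27, d_1 = (755 - 27^2)/1 = 26/1 = 26, a_1 = floor((27 + 27)/26) = 2.
  m_2 = 26*2 - 27 = 25, d_2 = (755 - 25^2)/26 = 130/26 = 5, a_2 = floor((27 + 25)/5) = 10.
  m_3 = 5*10 - 25 = 25, d_3 = (755 - 25^2)/5 = 130/5 = 26, a_3 = floor((27 + 25)/26) = 2.
  m_4 = 26*2 - 25 = 27, d_4 = (755 - 27^2)/26 = 26/26 = 1, a_4 = floor((27 + 27)/1) = 54.
  m_5 = 1*54 - 27 = 27, d_5 = (755 - 27^2)/1 = 26/1 = 26: (m_5, d_5) = (m_1, d_1) = (27, 26), so from here the quotients repeat a_1, ..., a_4; the period length is 4.
Hence the expansion of sqrt(755) is a_0 = 27 followed by the repeating block 2, 10, 2, 54 (period 4).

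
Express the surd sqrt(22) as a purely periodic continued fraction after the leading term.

[4; (1, 2, 4, 2, 1, 8)]

Write x_i = (sqrt(22) + m_i)/d_i with (m_0, d_0) = (0, 1). a_0 = floor(sqrt(22)) = 4, since 4^2 = 16 <= 22 < 25 = 5^2.
Iterate m_{i+1} = d_i*a_i - m_i, d_{i+1} = (22 - m_{i+1}^2)/d_i, a_{i+1} = floor((a_0 + m_{i+1})/d_{i+1}):
  m_1 = 1*4 - 0 = 4, d_1 = (22 - 4^2)/1 = 6/1 = 6, a_1 = floor((4 + 4)/6) = 1.
  m_2 = 6*1 - 4 = 2, d_2 = (22 - 2^2)/6 = 18/6 = 3, a_2 = floor((4 + 2)/3) = 2.
  m_3 = 3*2 - 2 = 4, d_3 = (22 - 4^2)/3 = 6/3 = 2, a_3 = floor((4 + 4)/2) = 4.
  m_4 = 2*4 - 4 = 4, d_4 = (22 - 4^2)/2 = 6/2 = 3, a_4 = floor((4 + 4)/3) = 2.
  m_5 = 3*2 - 4 = 2, d_5 = (22 - 2^2)/3 = 18/3 = 6, a_5 = floor((4 + 2)/6) = 1.
  m_6 = 6*1 - 2 = 4, d_6 = (22 - 4^2)/6 = 6/6 = 1, a_6 = floor((4 + 4)/1) = 8.
  m_7 = 1*8 - 4 = 4, d_7 = (22 - 4^2)/1 = 6/1 = 6: (m_7, d_7) = (m_1, d_1) = (4, 6), so from here the quotients repeat a_1, ..., a_6; the period length is 6.
Hence the expansion of sqrt(22) is a_0 = 4 followed by the repeating block 1, 2, 4, 2, 1, 8 (period 6).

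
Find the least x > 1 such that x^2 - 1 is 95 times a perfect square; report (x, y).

First expand sqrt(95) as a continued fraction. With x_i = (sqrt(95) + m_i)/d_i and (m_0, d_0) = (0, 1): a_0 = floor(sqrt(95)) = 9, since 9^2 = 81 <= 95 < 100 = 10^2.
Iterate m_{i+1} = d_i*a_i - m_i, d_{i+1} = (95 - m_{i+1}^2)/d_i, a_{i+1} = floor((a_0 + m_{i+1})/d_{i+1}):
  m_1 = 1*9 - 0 = 9, d_1 = (95 - 9^2)/1 = 14/1 = 14, a_1 = floor((9 + 9)/14) = 1.
  m_2 = 14*1 - 9 = 5, d_2 = (95 - 5^2)/14 = 70/14 = 5, a_2 = floor((9 + 5)/5) = 2.
  m_3 = 5*2 - 5 = 5, d_3 = (95 - 5^2)/5 = 70/5 = 14, a_3 = floor((9 + 5)/14) = 1.
  m_4 = 14*1 - 5 = 9, d_4 = (95 - 9^2)/14 = 14/14 = 1, a_4 = floor((9 + 9)/1) = 18.
  m_5 = 1*18 - 9 = 9, d_5 = (95 - 9^2)/1 = 14/1 = 14: (m_5, d_5) = (m_1, d_1) = (9, 14), so from here the quotients repeat a_1, ..., a_4; the period length is 4.
So sqrt(95) = [9; (1, 2, 1, 18)] with period length k = 4.
k is even, so the fundamental solution of x^2 - 95y^2 = 1 is (p_{k-1}, q_{k-1}) = (p_3, q_3); compute convergents through index 3.
Convergents (p_i = a_i*p_{i-1} + p_{i-2}, q_i = a_i*q_{i-1} + q_{i-2} with p_{-2}=0, p_{-1}=1, q_{-2}=1, q_{-1}=0):
  i=0: a_0=9, p_0 = 9*1 + 0 = 9, q_0 = 9*0 + 1 = 1.
  i=1: a_1=1, p_1 = 1*9 + 1 = 10, q_1 = 1*1 + 0 = 1.
  i=2: a_2=2, p_2 = 2*10 + 9 = 29, q_2 = 2*1 + 1 = 3.
  i=3: a_3=1, p_3 = 1*29 + 10 = 39, q_3 = 1*3 + 1 = 4.
Check: 39^2 - 95*4^2 = 1521 - 1520 = 1, so (x, y) = (39, 4) solves the equation, and by the theorem it is the least positive solution.

(x, y) = (39, 4)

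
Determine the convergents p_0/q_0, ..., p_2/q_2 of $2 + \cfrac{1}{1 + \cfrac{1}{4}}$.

Using the convergent recurrence p_i = a_i*p_{i-1} + p_{i-2}, q_i = a_i*q_{i-1} + q_{i-2} with p_{-2}=0, p_{-1}=1, q_{-2}=1, q_{-1}=0:
  i=0: a_0=2, p_0 = 2*1 + 0 = 2, q_0 = 2*0 + 1 = 1.
  i=1: a_1=1, p_1 = 1*2 + 1 = 3, q_1 = 1*1 + 0 = 1.
  i=2: a_2=4, p_2 = 4*3 + 2 = 14, q_2 = 4*1 + 1 = 5.

2/1, 3/1, 14/5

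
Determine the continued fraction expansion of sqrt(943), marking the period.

[30; (1, 2, 2, 2, 1, 60)]

Write x_i = (sqrt(943) + m_i)/d_i with (m_0, d_0) = (0, 1). a_0 = floor(sqrt(943)) = 30, since 30^2 = 900 <= 943 < 961 = 31^2.
Iterate m_{i+1} = d_i*a_i - m_i, d_{i+1} = (943 - m_{i+1}^2)/d_i, a_{i+1} = floor((a_0 + m_{i+1})/d_{i+1}):
  m_1 = 1*30 - 0 = 30, d_1 = (943 - 30^2)/1 = 43/1 = 43, a_1 = floor((30 + 30)/43) = 1.
  m_2 = 43*1 - 30 = 13, d_2 = (943 - 13^2)/43 = 774/43 = 18, a_2 = floor((30 + 13)/18) = 2.
  m_3 = 18*2 - 13 = 23, d_3 = (943 - 23^2)/18 = 414/18 = 23, a_3 = floor((30 + 23)/23) = 2.
  m_4 = 23*2 - 23 = 23, d_4 = (943 - 23^2)/23 = 414/23 = 18, a_4 = floor((30 + 23)/18) = 2.
  m_5 = 18*2 - 23 = 13, d_5 = (943 - 13^2)/18 = 774/18 = 43, a_5 = floor((30 + 13)/43) = 1.
  m_6 = 43*1 - 13 = 30, d_6 = (943 - 30^2)/43 = 43/43 = 1, a_6 = floor((30 + 30)/1) = 60.
  m_7 = 1*60 - 30 = 30, d_7 = (943 - 30^2)/1 = 43/1 = 43: (m_7, d_7) = (m_1, d_1) = (30, 43), so from here the quotients repeat a_1, ..., a_6; the period length is 6.
Hence the expansion of sqrt(943) is a_0 = 30 followed by the repeating block 1, 2, 2, 2, 1, 60 (period 6).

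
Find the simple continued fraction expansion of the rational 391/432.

[0; 1, 9, 1, 1, 6, 3]

Run the Euclidean algorithm on 391 and 432; the successive quotients are the partial quotients a_0, a_1, ... (each step inverts the fractional part left over by the previous one):
  391 = 0*432 + 391, so a_0 = 0.
  432 = 1*391 + 41, so a_1 = 1.
  391 = 9*41 + 22, so a_2 = 9.
  41 = 1*22 + 19, so a_3 = 1.
  22 = 1*19 + 3, so a_4 = 1.
  19 = 6*3 + 1, so a_5 = 6.
  3 = 3*1 + 0, so a_6 = 3.
The remainder reaches 0 after 7 divisions, so the expansion has 7 partial quotients, read off in order.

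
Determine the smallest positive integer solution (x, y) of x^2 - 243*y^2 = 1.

(x, y) = (70226, 4505)

First expand sqrt(243) as a continued fraction. With x_i = (sqrt(243) + m_i)/d_i and (m_0, d_0) = (0, 1): a_0 = floor(sqrt(243)) = 15, since 15^2 = 225 <= 243 < 256 = 16^2.
Iterate m_{i+1} = d_i*a_i - m_i, d_{i+1} = (243 - m_{i+1}^2)/d_i, a_{i+1} = floor((a_0 + m_{i+1})/d_{i+1}):
  m_1 = 1*15 - 0 = 15, d_1 = (243 - 15^2)/1 = 18/1 = 18, a_1 = floor((15 + 15)/18) = 1.
  m_2 = 18*1 - 15 = 3, d_2 = (243 - 3^2)/18 = 234/18 = 13, a_2 = floor((15 + 3)/13) = 1.
  m_3 = 13*1 - 3 = 10, d_3 = (243 - 10^2)/13 = 143/13 = 11, a_3 = floor((15 + 10)/11) = 2.
  m_4 = 11*2 - 10 = 12, d_4 = (243 - 12^2)/11 = 99/11 = 9, a_4 = floor((15 + 12)/9) = 3.
  m_5 = 9*3 - 12 = 15, d_5 = (243 - 15^2)/9 = 18/9 = 2, a_5 = floor((15 + 15)/2) = 15.
  m_6 = 2*15 - 15 = 15, d_6 = (243 - 15^2)/2 = 18/2 = 9, a_6 = floor((15 + 15)/9) = 3.
  m_7 = 9*3 - 15 = 12, d_7 = (243 - 12^2)/9 = 99/9 = 11, a_7 = floor((15 + 12)/11) = 2.
  m_8 = 11*2 - 12 = 10, d_8 = (243 - 10^2)/11 = 143/11 = 13, a_8 = floor((15 + 10)/13) = 1.
  m_9 = 13*1 - 10 = 3, d_9 = (243 - 3^2)/13 = 234/13 = 18, a_9 = floor((15 + 3)/18) = 1.
  m_10 = 18*1 - 3 = 15, d_10 = (243 - 15^2)/18 = 18/18 = 1, a_10 = floor((15 + 15)/1) = 30.
  m_11 = 1*30 - 15 = 15, d_11 = (243 - 15^2)/1 = 18/1 = 18: (m_11, d_11) = (m_1, d_1) = (15, 18), so from here the quotients repeat a_1, ..., a_10; the period length is 10.
So sqrt(243) = [15; (1, 1, 2, 3, 15, 3, 2, 1, 1, 30)] with period length k = 10.
k is even, so the fundamental solution of x^2 - 243y^2 = 1 is (p_{k-1}, q_{k-1}) = (p_9, q_9); compute convergents through index 9.
Convergents (p_i = a_i*p_{i-1} + p_{i-2}, q_i = a_i*q_{i-1} + q_{i-2} with p_{-2}=0, p_{-1}=1, q_{-2}=1, q_{-1}=0):
  i=0: a_0=15, p_0 = 15*1 + 0 = 15, q_0 = 15*0 + 1 = 1.
  i=1: a_1=1, p_1 = 1*15 + 1 = 16, q_1 = 1*1 + 0 = 1.
  i=2: a_2=1, p_2 = 1*16 + 15 = 31, q_2 = 1*1 + 1 = 2.
  i=3: a_3=2, p_3 = 2*31 + 16 = 78, q_3 = 2*2 + 1 = 5.
  i=4: a_4=3, p_4 = 3*78 + 31 = 265, q_4 = 3*5 + 2 = 17.
  i=5: a_5=15, p_5 = 15*265 + 78 = 4053, q_5 = 15*17 + 5 = 260.
  i=6: a_6=3, p_6 = 3*4053 + 265 = 12424, q_6 = 3*260 + 17 = 797.
  i=7: a_7=2, p_7 = 2*12424 + 4053 = 28901, q_7 = 2*797 + 260 = 1854.
  i=8: a_8=1, p_8 = 1*28901 + 12424 = 41325, q_8 = 1*1854 + 797 = 2651.
  i=9: a_9=1, p_9 = 1*41325 + 28901 = 70226, q_9 = 1*2651 + 1854 = 4505.
Check: 70226^2 - 243*4505^2 = 4931691076 - 4931691075 = 1, so (x, y) = (70226, 4505) solves the equation, and by the theorem it is the least positive solution.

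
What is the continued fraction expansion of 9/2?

Run the Euclidean algorithm on 9 and 2; the successive quotients are the partial quotients a_0, a_1, ... (each step inverts the fractional part left over by the previous one):
  9 = 4*2 + 1, so a_0 = 4.
  2 = 2*1 + 0, so a_1 = 2.
The remainder reaches 0 after 2 divisions, so the expansion has 2 partial quotients, read off in order.

[4; 2]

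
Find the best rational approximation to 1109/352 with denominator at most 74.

230/73

Expand x = 1109/352 as a continued fraction with the Euclidean algorithm:
  1109 = 3*352 + 53, so a_0 = 3.
  352 = 6*53 + 34, so a_1 = 6.
  53 = 1*34 + 19, so a_2 = 1.
  34 = 1*19 + 15, so a_3 = 1.
  19 = 1*15 + 4, so a_4 = 1.
  15 = 3*4 + 3, so a_5 = 3.
  4 = 1*3 + 1, so a_6 = 1.
  3 = 3*1 + 0, so a_7 = 3.
so x = [3; 6, 1, 1, 1, 3, 1, 3].
Convergents (p_i = a_i*p_{i-1} + p_{i-2}, q_i = a_i*q_{i-1} + q_{i-2} with p_{-2}=0, p_{-1}=1, q_{-2}=1, q_{-1}=0), until the denominator exceeds 74:
  i=0: a_0=3, p_0 = 3*1 + 0 = 3, q_0 = 3*0 + 1 = 1.
  i=1: a_1=6, p_1 = 6*3 + 1 = 19, q_1 = 6*1 + 0 = 6.
  i=2: a_2=1, p_2 = 1*19 + 3 = 22, q_2 = 1*6 + 1 = 7.
  i=3: a_3=1, p_3 = 1*22 + 19 = 41, q_3 = 1*7 + 6 = 13.
  i=4: a_4=1, p_4 = 1*41 + 22 = 63, q_4 = 1*13 + 7 = 20.
  i=5: a_5=3, p_5 = 3*63 + 41 = 230, q_5 = 3*20 + 13 = 73.
  i=6: a_6=1, p_6 = 1*230 + 63 = 293, q_6 = 1*73 + 20 = 93.
q_6 = 93 > 74, so the last convergent with denominator <= 74 is p_5/q_5 = 230/73.
The closest fraction with denominator <= 74 is either p_5/q_5 or the intermediate fraction (k*p_5 + p_4)/(k*q_5 + q_4) with the largest k >= 1 whose denominator stays <= 74; these approach x as k grows, and every other convergent or intermediate fraction in range is farther away.
Largest k: floor((74 - q_4)/q_5) = floor((74 - 20)/73) = 0.
Since k = 0, no intermediate fraction beyond p_5/q_5 has denominator <= 74, so the convergent 230/73 is the closest (its error is |1109*73 - 230*352|/(352*73) = 3/25696).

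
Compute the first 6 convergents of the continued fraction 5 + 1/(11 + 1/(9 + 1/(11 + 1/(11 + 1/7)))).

5/1, 56/11, 509/100, 5655/1111, 62714/12321, 444653/87358

Using the convergent recurrence p_i = a_i*p_{i-1} + p_{i-2}, q_i = a_i*q_{i-1} + q_{i-2} with p_{-2}=0, p_{-1}=1, q_{-2}=1, q_{-1}=0:
  i=0: a_0=5, p_0 = 5*1 + 0 = 5, q_0 = 5*0 + 1 = 1.
  i=1: a_1=11, p_1 = 11*5 + 1 = 56, q_1 = 11*1 + 0 = 11.
  i=2: a_2=9, p_2 = 9*56 + 5 = 509, q_2 = 9*11 + 1 = 100.
  i=3: a_3=11, p_3 = 11*509 + 56 = 5655, q_3 = 11*100 + 11 = 1111.
  i=4: a_4=11, p_4 = 11*5655 + 509 = 62714, q_4 = 11*1111 + 100 = 12321.
  i=5: a_5=7, p_5 = 7*62714 + 5655 = 444653, q_5 = 7*12321 + 1111 = 87358.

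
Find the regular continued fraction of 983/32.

[30; 1, 2, 1, 1, 4]

Run the Euclidean algorithm on 983 and 32; the successive quotients are the partial quotients a_0, a_1, ... (each step inverts the fractional part left over by the previous one):
  983 = 30*32 + 23, so a_0 = 30.
  32 = 1*23 + 9, so a_1 = 1.
  23 = 2*9 + 5, so a_2 = 2.
  9 = 1*5 + 4, so a_3 = 1.
  5 = 1*4 + 1, so a_4 = 1.
  4 = 4*1 + 0, so a_5 = 4.
The remainder reaches 0 after 6 divisions, so the expansion has 6 partial quotients, read off in order.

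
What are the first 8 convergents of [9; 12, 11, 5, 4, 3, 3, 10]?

9/1, 109/12, 1208/133, 6149/677, 25804/2841, 83561/9200, 276487/30441, 2848431/313610

Using the convergent recurrence p_i = a_i*p_{i-1} + p_{i-2}, q_i = a_i*q_{i-1} + q_{i-2} with p_{-2}=0, p_{-1}=1, q_{-2}=1, q_{-1}=0:
  i=0: a_0=9, p_0 = 9*1 + 0 = 9, q_0 = 9*0 + 1 = 1.
  i=1: a_1=12, p_1 = 12*9 + 1 = 109, q_1 = 12*1 + 0 = 12.
  i=2: a_2=11, p_2 = 11*109 + 9 = 1208, q_2 = 11*12 + 1 = 133.
  i=3: a_3=5, p_3 = 5*1208 + 109 = 6149, q_3 = 5*133 + 12 = 677.
  i=4: a_4=4, p_4 = 4*6149 + 1208 = 25804, q_4 = 4*677 + 133 = 2841.
  i=5: a_5=3, p_5 = 3*25804 + 6149 = 83561, q_5 = 3*2841 + 677 = 9200.
  i=6: a_6=3, p_6 = 3*83561 + 25804 = 276487, q_6 = 3*9200 + 2841 = 30441.
  i=7: a_7=10, p_7 = 10*276487 + 83561 = 2848431, q_7 = 10*30441 + 9200 = 313610.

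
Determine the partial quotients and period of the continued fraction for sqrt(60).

Write x_i = (sqrt(60) + m_i)/d_i with (m_0, d_0) = (0, 1). a_0 = floor(sqrt(60)) = 7, since 7^2 = 49 <= 60 < 64 = 8^2.
Iterate m_{i+1} = d_i*a_i - m_i, d_{i+1} = (60 - m_{i+1}^2)/d_i, a_{i+1} = floor((a_0 + m_{i+1})/d_{i+1}):
  m_1 = 1*7 - 0 = 7, d_1 = (60 - 7^2)/1 = 11/1 = 11, a_1 = floor((7 + 7)/11) = 1.
  m_2 = 11*1 - 7 = 4, d_2 = (60 - 4^2)/11 = 44/11 = 4, a_2 = floor((7 + 4)/4) = 2.
  m_3 = 4*2 - 4 = 4, d_3 = (60 - 4^2)/4 = 44/4 = 11, a_3 = floor((7 + 4)/11) = 1.
  m_4 = 11*1 - 4 = 7, d_4 = (60 - 7^2)/11 = 11/11 = 1, a_4 = floor((7 + 7)/1) = 14.
  m_5 = 1*14 - 7 = 7, d_5 = (60 - 7^2)/1 = 11/1 = 11: (m_5, d_5) = (m_1, d_1) = (7, 11), so from here the quotients repeat a_1, ..., a_4; the period length is 4.
Hence the expansion of sqrt(60) is a_0 = 7 followed by the repeating block 1, 2, 1, 14 (period 4).

[7; (1, 2, 1, 14)]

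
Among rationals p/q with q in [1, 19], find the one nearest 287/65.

53/12

Expand x = 287/65 as a continued fraction with the Euclidean algorithm:
  287 = 4*65 + 27, so a_0 = 4.
  65 = 2*27 + 11, so a_1 = 2.
  27 = 2*11 + 5, so a_2 = 2.
  11 = 2*5 + 1, so a_3 = 2.
  5 = 5*1 + 0, so a_4 = 5.
so x = [4; 2, 2, 2, 5].
Convergents (p_i = a_i*p_{i-1} + p_{i-2}, q_i = a_i*q_{i-1} + q_{i-2} with p_{-2}=0, p_{-1}=1, q_{-2}=1, q_{-1}=0), until the denominator exceeds 19:
  i=0: a_0=4, p_0 = 4*1 + 0 = 4, q_0 = 4*0 + 1 = 1.
  i=1: a_1=2, p_1 = 2*4 + 1 = 9, q_1 = 2*1 + 0 = 2.
  i=2: a_2=2, p_2 = 2*9 + 4 = 22, q_2 = 2*2 + 1 = 5.
  i=3: a_3=2, p_3 = 2*22 + 9 = 53, q_3 = 2*5 + 2 = 12.
  i=4: a_4=5, p_4 = 5*53 + 22 = 287, q_4 = 5*12 + 5 = 65.
q_4 = 65 > 19, so the last convergent with denominator <= 19 is p_3/q_3 = 53/12.
The closest fraction with denominator <= 19 is either p_3/q_3 or the intermediate fraction (k*p_3 + p_2)/(k*q_3 + q_2) with the largest k >= 1 whose denominator stays <= 19; these approach x as k grows, and every other convergent or intermediate fraction in range is farther away.
Largest k: floor((19 - q_2)/q_3) = floor((19 - 5)/12) = 1.
That gives (1*53 + 22)/(1*12 + 5) = 75/17.
Compare the errors: |x - 53/12| = |287*12 - 53*65|/(65*12) = 1/780, and |x - 75/17| = |287*17 - 75*65|/(65*17) = 4/1105.
Cross-multiplying, 1*1105 = 1105 < 3120 = 4*780, so 1/780 is smaller: the convergent 53/12 is closer to x than 75/17.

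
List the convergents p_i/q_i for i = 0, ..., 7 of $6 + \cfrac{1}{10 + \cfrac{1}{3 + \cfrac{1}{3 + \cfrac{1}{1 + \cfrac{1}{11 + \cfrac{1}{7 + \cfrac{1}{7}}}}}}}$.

Using the convergent recurrence p_i = a_i*p_{i-1} + p_{i-2}, q_i = a_i*q_{i-1} + q_{i-2} with p_{-2}=0, p_{-1}=1, q_{-2}=1, q_{-1}=0:
  i=0: a_0=6, p_0 = 6*1 + 0 = 6, q_0 = 6*0 + 1 = 1.
  i=1: a_1=10, p_1 = 10*6 + 1 = 61, q_1 = 10*1 + 0 = 10.
  i=2: a_2=3, p_2 = 3*61 + 6 = 189, q_2 = 3*10 + 1 = 31.
  i=3: a_3=3, p_3 = 3*189 + 61 = 628, q_3 = 3*31 + 10 = 103.
  i=4: a_4=1, p_4 = 1*628 + 189 = 817, q_4 = 1*103 + 31 = 134.
  i=5: a_5=11, p_5 = 11*817 + 628 = 9615, q_5 = 11*134 + 103 = 1577.
  i=6: a_6=7, p_6 = 7*9615 + 817 = 68122, q_6 = 7*1577 + 134 = 11173.
  i=7: a_7=7, p_7 = 7*68122 + 9615 = 486469, q_7 = 7*11173 + 1577 = 79788.

6/1, 61/10, 189/31, 628/103, 817/134, 9615/1577, 68122/11173, 486469/79788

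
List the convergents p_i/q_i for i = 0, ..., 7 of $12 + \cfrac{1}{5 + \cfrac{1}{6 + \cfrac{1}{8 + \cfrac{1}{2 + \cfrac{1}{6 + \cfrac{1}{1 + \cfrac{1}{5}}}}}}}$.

12/1, 61/5, 378/31, 3085/253, 6548/537, 42373/3475, 48921/4012, 286978/23535

Using the convergent recurrence p_i = a_i*p_{i-1} + p_{i-2}, q_i = a_i*q_{i-1} + q_{i-2} with p_{-2}=0, p_{-1}=1, q_{-2}=1, q_{-1}=0:
  i=0: a_0=12, p_0 = 12*1 + 0 = 12, q_0 = 12*0 + 1 = 1.
  i=1: a_1=5, p_1 = 5*12 + 1 = 61, q_1 = 5*1 + 0 = 5.
  i=2: a_2=6, p_2 = 6*61 + 12 = 378, q_2 = 6*5 + 1 = 31.
  i=3: a_3=8, p_3 = 8*378 + 61 = 3085, q_3 = 8*31 + 5 = 253.
  i=4: a_4=2, p_4 = 2*3085 + 378 = 6548, q_4 = 2*253 + 31 = 537.
  i=5: a_5=6, p_5 = 6*6548 + 3085 = 42373, q_5 = 6*537 + 253 = 3475.
  i=6: a_6=1, p_6 = 1*42373 + 6548 = 48921, q_6 = 1*3475 + 537 = 4012.
  i=7: a_7=5, p_7 = 5*48921 + 42373 = 286978, q_7 = 5*4012 + 3475 = 23535.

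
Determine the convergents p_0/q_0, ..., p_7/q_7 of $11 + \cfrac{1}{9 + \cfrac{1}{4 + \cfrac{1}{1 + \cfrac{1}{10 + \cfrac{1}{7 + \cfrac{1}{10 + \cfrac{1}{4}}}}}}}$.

Using the convergent recurrence p_i = a_i*p_{i-1} + p_{i-2}, q_i = a_i*q_{i-1} + q_{i-2} with p_{-2}=0, p_{-1}=1, q_{-2}=1, q_{-1}=0:
  i=0: a_0=11, p_0 = 11*1 + 0 = 11, q_0 = 11*0 + 1 = 1.
  i=1: a_1=9, p_1 = 9*11 + 1 = 100, q_1 = 9*1 + 0 = 9.
  i=2: a_2=4, p_2 = 4*100 + 11 = 411, q_2 = 4*9 + 1 = 37.
  i=3: a_3=1, p_3 = 1*411 + 100 = 511, q_3 = 1*37 + 9 = 46.
  i=4: a_4=10, p_4 = 10*511 + 411 = 5521, q_4 = 10*46 + 37 = 497.
  i=5: a_5=7, p_5 = 7*5521 + 511 = 39158, q_5 = 7*497 + 46 = 3525.
  i=6: a_6=10, p_6 = 10*39158 + 5521 = 397101, q_6 = 10*3525 + 497 = 35747.
  i=7: a_7=4, p_7 = 4*397101 + 39158 = 1627562, q_7 = 4*35747 + 3525 = 146513.

11/1, 100/9, 411/37, 511/46, 5521/497, 39158/3525, 397101/35747, 1627562/146513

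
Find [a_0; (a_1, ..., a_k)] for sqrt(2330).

[48; (3, 1, 2, 2, 1, 3, 96)]

Write x_i = (sqrt(2330) + m_i)/d_i with (m_0, d_0) = (0, 1). a_0 = floor(sqrt(2330)) = 48, since 48^2 = 2304 <= 2330 < 2401 = 49^2.
Iterate m_{i+1} = d_i*a_i - m_i, d_{i+1} = (2330 - m_{i+1}^2)/d_i, a_{i+1} = floor((a_0 + m_{i+1})/d_{i+1}):
  m_1 = 1*48 - 0 = 48, d_1 = (2330 - 48^2)/1 = 26/1 = 26, a_1 = floor((48 + 48)/26) = 3.
  m_2 = 26*3 - 48 = 30, d_2 = (2330 - 30^2)/26 = 1430/26 = 55, a_2 = floor((48 + 30)/55) = 1.
  m_3 = 55*1 - 30 = 25, d_3 = (2330 - 25^2)/55 = 1705/55 = 31, a_3 = floor((48 + 25)/31) = 2.
  m_4 = 31*2 - 25 = 37, d_4 = (2330 - 37^2)/31 = 961/31 = 31, a_4 = floor((48 + 37)/31) = 2.
  m_5 = 31*2 - 37 = 25, d_5 = (2330 - 25^2)/31 = 1705/31 = 55, a_5 = floor((48 + 25)/55) = 1.
  m_6 = 55*1 - 25 = 30, d_6 = (2330 - 30^2)/55 = 1430/55 = 26, a_6 = floor((48 + 30)/26) = 3.
  m_7 = 26*3 - 30 = 48, d_7 = (2330 - 48^2)/26 = 26/26 = 1, a_7 = floor((48 + 48)/1) = 96.
  m_8 = 1*96 - 48 = 48, d_8 = (2330 - 48^2)/1 = 26/1 = 26: (m_8, d_8) = (m_1, d_1) = (48, 26), so from here the quotients repeat a_1, ..., a_7; the period length is 7.
Hence the expansion of sqrt(2330) is a_0 = 48 followed by the repeating block 3, 1, 2, 2, 1, 3, 96 (period 7).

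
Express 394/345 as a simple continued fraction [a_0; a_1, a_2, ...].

Run the Euclidean algorithm on 394 and 345; the successive quotients are the partial quotients a_0, a_1, ... (each step inverts the fractional part left over by the previous one):
  394 = 1*345 + 49, so a_0 = 1.
  345 = 7*49 + 2, so a_1 = 7.
  49 = 24*2 + 1, so a_2 = 24.
  2 = 2*1 + 0, so a_3 = 2.
The remainder reaches 0 after 4 divisions, so the expansion has 4 partial quotients, read off in order.

[1; 7, 24, 2]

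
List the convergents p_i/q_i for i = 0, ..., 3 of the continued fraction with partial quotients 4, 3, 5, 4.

Using the convergent recurrence p_i = a_i*p_{i-1} + p_{i-2}, q_i = a_i*q_{i-1} + q_{i-2} with p_{-2}=0, p_{-1}=1, q_{-2}=1, q_{-1}=0:
  i=0: a_0=4, p_0 = 4*1 + 0 = 4, q_0 = 4*0 + 1 = 1.
  i=1: a_1=3, p_1 = 3*4 + 1 = 13, q_1 = 3*1 + 0 = 3.
  i=2: a_2=5, p_2 = 5*13 + 4 = 69, q_2 = 5*3 + 1 = 16.
  i=3: a_3=4, p_3 = 4*69 + 13 = 289, q_3 = 4*16 + 3 = 67.

4/1, 13/3, 69/16, 289/67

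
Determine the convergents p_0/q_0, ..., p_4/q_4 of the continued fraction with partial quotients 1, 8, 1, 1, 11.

Using the convergent recurrence p_i = a_i*p_{i-1} + p_{i-2}, q_i = a_i*q_{i-1} + q_{i-2} with p_{-2}=0, p_{-1}=1, q_{-2}=1, q_{-1}=0:
  i=0: a_0=1, p_0 = 1*1 + 0 = 1, q_0 = 1*0 + 1 = 1.
  i=1: a_1=8, p_1 = 8*1 + 1 = 9, q_1 = 8*1 + 0 = 8.
  i=2: a_2=1, p_2 = 1*9 + 1 = 10, q_2 = 1*8 + 1 = 9.
  i=3: a_3=1, p_3 = 1*10 + 9 = 19, q_3 = 1*9 + 8 = 17.
  i=4: a_4=11, p_4 = 11*19 + 10 = 219, q_4 = 11*17 + 9 = 196.

1/1, 9/8, 10/9, 19/17, 219/196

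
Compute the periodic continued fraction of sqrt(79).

Write x_i = (sqrt(79) + m_i)/d_i with (m_0, d_0) = (0, 1). a_0 = floor(sqrt(79)) = 8, since 8^2 = 64 <= 79 < 81 = 9^2.
Iterate m_{i+1} = d_i*a_i - m_i, d_{i+1} = (79 - m_{i+1}^2)/d_i, a_{i+1} = floor((a_0 + m_{i+1})/d_{i+1}):
  m_1 = 1*8 - 0 = 8, d_1 = (79 - 8^2)/1 = 15/1 = 15, a_1 = floor((8 + 8)/15) = 1.
  m_2 = 15*1 - 8 = 7, d_2 = (79 - 7^2)/15 = 30/15 = 2, a_2 = floor((8 + 7)/2) = 7.
  m_3 = 2*7 - 7 = 7, d_3 = (79 - 7^2)/2 = 30/2 = 15, a_3 = floor((8 + 7)/15) = 1.
  m_4 = 15*1 - 7 = 8, d_4 = (79 - 8^2)/15 = 15/15 = 1, a_4 = floor((8 + 8)/1) = 16.
  m_5 = 1*16 - 8 = 8, d_5 = (79 - 8^2)/1 = 15/1 = 15: (m_5, d_5) = (m_1, d_1) = (8, 15), so from here the quotients repeat a_1, ..., a_4; the period length is 4.
Hence the expansion of sqrt(79) is a_0 = 8 followed by the repeating block 1, 7, 1, 16 (period 4).

[8; (1, 7, 1, 16)]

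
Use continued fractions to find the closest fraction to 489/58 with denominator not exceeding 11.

59/7

Expand x = 489/58 as a continued fraction with the Euclidean algorithm:
  489 = 8*58 + 25, so a_0 = 8.
  58 = 2*25 + 8, so a_1 = 2.
  25 = 3*8 + 1, so a_2 = 3.
  8 = 8*1 + 0, so a_3 = 8.
so x = [8; 2, 3, 8].
Convergents (p_i = a_i*p_{i-1} + p_{i-2}, q_i = a_i*q_{i-1} + q_{i-2} with p_{-2}=0, p_{-1}=1, q_{-2}=1, q_{-1}=0), until the denominator exceeds 11:
  i=0: a_0=8, p_0 = 8*1 + 0 = 8, q_0 = 8*0 + 1 = 1.
  i=1: a_1=2, p_1 = 2*8 + 1 = 17, q_1 = 2*1 + 0 = 2.
  i=2: a_2=3, p_2 = 3*17 + 8 = 59, q_2 = 3*2 + 1 = 7.
  i=3: a_3=8, p_3 = 8*59 + 17 = 489, q_3 = 8*7 + 2 = 58.
q_3 = 58 > 11, so the last convergent with denominator <= 11 is p_2/q_2 = 59/7.
The closest fraction with denominator <= 11 is either p_2/q_2 or the intermediate fraction (k*p_2 + p_1)/(k*q_2 + q_1) with the largest k >= 1 whose denominator stays <= 11; these approach x as k grows, and every other convergent or intermediate fraction in range is farther away.
Largest k: floor((11 - q_1)/q_2) = floor((11 - 2)/7) = 1.
That gives (1*59 + 17)/(1*7 + 2) = 76/9.
Compare the errors: |x - 59/7| = |489*7 - 59*58|/(58*7) = 1/406, and |x - 76/9| = |489*9 - 76*58|/(58*9) = 7/522.
Cross-multiplying, 1*522 = 522 < 2842 = 7*406, so 1/406 is smaller: the convergent 59/7 is closer to x than 76/9.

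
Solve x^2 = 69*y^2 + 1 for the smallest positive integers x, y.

First expand sqrt(69) as a continued fraction. With x_i = (sqrt(69) + m_i)/d_i and (m_0, d_0) = (0, 1): a_0 = floor(sqrt(69)) = 8, since 8^2 = 64 <= 69 < 81 = 9^2.
Iterate m_{i+1} = d_i*a_i - m_i, d_{i+1} = (69 - m_{i+1}^2)/d_i, a_{i+1} = floor((a_0 + m_{i+1})/d_{i+1}):
  m_1 = 1*8 - 0 = 8, d_1 = (69 - 8^2)/1 = 5/1 = 5, a_1 = floor((8 + 8)/5) = 3.
  m_2 = 5*3 - 8 = 7, d_2 = (69 - 7^2)/5 = 20/5 = 4, a_2 = floor((8 + 7)/4) = 3.
  m_3 = 4*3 - 7 = 5, d_3 = (69 - 5^2)/4 = 44/4 = 11, a_3 = floor((8 + 5)/11) = 1.
  m_4 = 11*1 - 5 = 6, d_4 = (69 - 6^2)/11 = 33/11 = 3, a_4 = floor((8 + 6)/3) = 4.
  m_5 = 3*4 - 6 = 6, d_5 = (69 - 6^2)/3 = 33/3 = 11, a_5 = floor((8 + 6)/11) = 1.
  m_6 = 11*1 - 6 = 5, d_6 = (69 - 5^2)/11 = 44/11 = 4, a_6 = floor((8 + 5)/4) = 3.
  m_7 = 4*3 - 5 = 7, d_7 = (69 - 7^2)/4 = 20/4 = 5, a_7 = floor((8 + 7)/5) = 3.
  m_8 = 5*3 - 7 = 8, d_8 = (69 - 8^2)/5 = 5/5 = 1, a_8 = floor((8 + 8)/1) = 16.
  m_9 = 1*16 - 8 = 8, d_9 = (69 - 8^2)/1 = 5/1 = 5: (m_9, d_9) = (m_1, d_1) = (8, 5), so from here the quotients repeat a_1, ..., a_8; the period length is 8.
So sqrt(69) = [8; (3, 3, 1, 4, 1, 3, 3, 16)] with period length k = 8.
k is even, so the fundamental solution of x^2 - 69y^2 = 1 is (p_{k-1}, q_{k-1}) = (p_7, q_7); compute convergents through index 7.
Convergents (p_i = a_i*p_{i-1} + p_{i-2}, q_i = a_i*q_{i-1} + q_{i-2} with p_{-2}=0, p_{-1}=1, q_{-2}=1, q_{-1}=0):
  i=0: a_0=8, p_0 = 8*1 + 0 = 8, q_0 = 8*0 + 1 = 1.
  i=1: a_1=3, p_1 = 3*8 + 1 = 25, q_1 = 3*1 + 0 = 3.
  i=2: a_2=3, p_2 = 3*25 + 8 = 83, q_2 = 3*3 + 1 = 10.
  i=3: a_3=1, p_3 = 1*83 + 25 = 108, q_3 = 1*10 + 3 = 13.
  i=4: a_4=4, p_4 = 4*108 + 83 = 515, q_4 = 4*13 + 10 = 62.
  i=5: a_5=1, p_5 = 1*515 + 108 = 623, q_5 = 1*62 + 13 = 75.
  i=6: a_6=3, p_6 = 3*623 + 515 = 2384, q_6 = 3*75 + 62 = 287.
  i=7: a_7=3, p_7 = 3*2384 + 623 = 7775, q_7 = 3*287 + 75 = 936.
Check: 7775^2 - 69*936^2 = 60450625 - 60450624 = 1, so (x, y) = (7775, 936) solves the equation, and by the theorem it is the least positive solution.

(x, y) = (7775, 936)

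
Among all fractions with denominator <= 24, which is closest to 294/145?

49/24

Expand x = 294/145 as a continued fraction with the Euclidean algorithm:
  294 = 2*145 + 4, so a_0 = 2.
  145 = 36*4 + 1, so a_1 = 36.
  4 = 4*1 + 0, so a_2 = 4.
so x = [2; 36, 4].
Convergents (p_i = a_i*p_{i-1} + p_{i-2}, q_i = a_i*q_{i-1} + q_{i-2} with p_{-2}=0, p_{-1}=1, q_{-2}=1, q_{-1}=0), until the denominator exceeds 24:
  i=0: a_0=2, p_0 = 2*1 + 0 = 2, q_0 = 2*0 + 1 = 1.
  i=1: a_1=36, p_1 = 36*2 + 1 = 73, q_1 = 36*1 + 0 = 36.
q_1 = 36 > 24, so the last convergent with denominator <= 24 is p_0/q_0 = 2/1.
The closest fraction with denominator <= 24 is either p_0/q_0 or the intermediate fraction (k*p_0 + p_{-1})/(k*q_0 + q_{-1}) with the largest k >= 1 whose denominator stays <= 24; these approach x as k grows, and every other convergent or intermediate fraction in range is farther away.
Largest k: floor((24 - q_{-1})/q_0) = floor((24 - 0)/1) = 24 (using the seeds p_{-1} = 1, q_{-1} = 0).
That gives (24*2 + 1)/(24*1 + 0) = 49/24.
Compare the errors: |x - 2/1| = |294*1 - 2*145|/(145*1) = 4/145, and |x - 49/24| = |294*24 - 49*145|/(145*24) = 49/3480.
Cross-multiplying, 49*145 = 7105 < 13920 = 4*3480, so 49/3480 is smaller: the intermediate fraction 49/24 is closer to x than 2/1.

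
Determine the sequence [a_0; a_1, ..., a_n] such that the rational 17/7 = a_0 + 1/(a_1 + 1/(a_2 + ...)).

[2; 2, 3]

Run the Euclidean algorithm on 17 and 7; the successive quotients are the partial quotients a_0, a_1, ... (each step inverts the fractional part left over by the previous one):
  17 = 2*7 + 3, so a_0 = 2.
  7 = 2*3 + 1, so a_1 = 2.
  3 = 3*1 + 0, so a_2 = 3.
The remainder reaches 0 after 3 divisions, so the expansion has 3 partial quotients, read off in order.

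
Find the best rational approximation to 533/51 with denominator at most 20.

209/20

Expand x = 533/51 as a continued fraction with the Euclidean algorithm:
  533 = 10*51 + 23, so a_0 = 10.
  51 = 2*23 + 5, so a_1 = 2.
  23 = 4*5 + 3, so a_2 = 4.
  5 = 1*3 + 2, so a_3 = 1.
  3 = 1*2 + 1, so a_4 = 1.
  2 = 2*1 + 0, so a_5 = 2.
so x = [10; 2, 4, 1, 1, 2].
Convergents (p_i = a_i*p_{i-1} + p_{i-2}, q_i = a_i*q_{i-1} + q_{i-2} with p_{-2}=0, p_{-1}=1, q_{-2}=1, q_{-1}=0), until the denominator exceeds 20:
  i=0: a_0=10, p_0 = 10*1 + 0 = 10, q_0 = 10*0 + 1 = 1.
  i=1: a_1=2, p_1 = 2*10 + 1 = 21, q_1 = 2*1 + 0 = 2.
  i=2: a_2=4, p_2 = 4*21 + 10 = 94, q_2 = 4*2 + 1 = 9.
  i=3: a_3=1, p_3 = 1*94 + 21 = 115, q_3 = 1*9 + 2 = 11.
  i=4: a_4=1, p_4 = 1*115 + 94 = 209, q_4 = 1*11 + 9 = 20.
  i=5: a_5=2, p_5 = 2*209 + 115 = 533, q_5 = 2*20 + 11 = 51.
q_5 = 51 > 20, so the last convergent with denominator <= 20 is p_4/q_4 = 209/20.
The closest fraction with denominator <= 20 is either p_4/q_4 or the intermediate fraction (k*p_4 + p_3)/(k*q_4 + q_3) with the largest k >= 1 whose denominator stays <= 20; these approach x as k grows, and every other convergent or intermediate fraction in range is farther away.
Largest k: floor((20 - q_3)/q_4) = floor((20 - 11)/20) = 0.
Since k = 0, no intermediate fraction beyond p_4/q_4 has denominator <= 20, so the convergent 209/20 is the closest (its error is |533*20 - 209*51|/(51*20) = 1/1020).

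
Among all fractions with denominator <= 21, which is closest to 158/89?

Expand x = 158/89 as a continued fraction with the Euclidean algorithm:
  158 = 1*89 + 69, so a_0 = 1.
  89 = 1*69 + 20, so a_1 = 1.
  69 = 3*20 + 9, so a_2 = 3.
  20 = 2*9 + 2, so a_3 = 2.
  9 = 4*2 + 1, so a_4 = 4.
  2 = 2*1 + 0, so a_5 = 2.
so x = [1; 1, 3, 2, 4, 2].
Convergents (p_i = a_i*p_{i-1} + p_{i-2}, q_i = a_i*q_{i-1} + q_{i-2} with p_{-2}=0, p_{-1}=1, q_{-2}=1, q_{-1}=0), until the denominator exceeds 21:
  i=0: a_0=1, p_0 = 1*1 + 0 = 1, q_0 = 1*0 + 1 = 1.
  i=1: a_1=1, p_1 = 1*1 + 1 = 2, q_1 = 1*1 + 0 = 1.
  i=2: a_2=3, p_2 = 3*2 + 1 = 7, q_2 = 3*1 + 1 = 4.
  i=3: a_3=2, p_3 = 2*7 + 2 = 16, q_3 = 2*4 + 1 = 9.
  i=4: a_4=4, p_4 = 4*16 + 7 = 71, q_4 = 4*9 + 4 = 40.
q_4 = 40 > 21, so the last convergent with denominator <= 21 is p_3/q_3 = 16/9.
The closest fraction with denominator <= 21 is either p_3/q_3 or the intermediate fraction (k*p_3 + p_2)/(k*q_3 + q_2) with the largest k >= 1 whose denominator stays <= 21; these approach x as k grows, and every other convergent or intermediate fraction in range is farther away.
Largest k: floor((21 - q_2)/q_3) = floor((21 - 4)/9) = 1.
That gives (1*16 + 7)/(1*9 + 4) = 23/13.
Compare the errors: |x - 16/9| = |158*9 - 16*89|/(89*9) = 2/801, and |x - 23/13| = |158*13 - 23*89|/(89*13) = 7/1157.
Cross-multiplying, 2*1157 = 2314 < 5607 = 7*801, so 2/801 is smaller: the convergent 16/9 is closer to x than 23/13.

16/9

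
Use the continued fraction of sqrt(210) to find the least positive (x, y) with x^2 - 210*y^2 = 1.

First expand sqrt(210) as a continued fraction. With x_i = (sqrt(210) + m_i)/d_i and (m_0, d_0) = (0, 1): a_0 = floor(sqrt(210)) = 14, since 14^2 = 196 <= 210 < 225 = 15^2.
Iterate m_{i+1} = d_i*a_i - m_i, d_{i+1} = (210 - m_{i+1}^2)/d_i, a_{i+1} = floor((a_0 + m_{i+1})/d_{i+1}):
  m_1 = 1*14 - 0 = 14, d_1 = (210 - 14^2)/1 = 14/1 = 14, a_1 = floor((14 + 14)/14) = 2.
  m_2 = 14*2 - 14 = 14, d_2 = (210 - 14^2)/14 = 14/14 = 1, a_2 = floor((14 + 14)/1) = 28.
  m_3 = 1*28 - 14 = 14, d_3 = (210 - 14^2)/1 = 14/1 = 14: (m_3, d_3) = (m_1, d_1) = (14, 14), so from here the quotients repeat a_1, a_2; the period length is 2.
So sqrt(210) = [14; (2, 28)] with period length k = 2.
k is even, so the fundamental solution of x^2 - 210y^2 = 1 is (p_{k-1}, q_{k-1}) = (p_1, q_1); compute convergents through index 1.
Convergents (p_i = a_i*p_{i-1} + p_{i-2}, q_i = a_i*q_{i-1} + q_{i-2} with p_{-2}=0, p_{-1}=1, q_{-2}=1, q_{-1}=0):
  i=0: a_0=14, p_0 = 14*1 + 0 = 14, q_0 = 14*0 + 1 = 1.
  i=1: a_1=2, p_1 = 2*14 + 1 = 29, q_1 = 2*1 + 0 = 2.
Check: 29^2 - 210*2^2 = 841 - 840 = 1, so (x, y) = (29, 2) solves the equation, and by the theorem it is the least positive solution.

(x, y) = (29, 2)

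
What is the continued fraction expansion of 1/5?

[0; 5]

Run the Euclidean algorithm on 1 and 5; the successive quotients are the partial quotients a_0, a_1, ... (each step inverts the fractional part left over by the previous one):
  1 = 0*5 + 1, so a_0 = 0.
  5 = 5*1 + 0, so a_1 = 5.
The remainder reaches 0 after 2 divisions, so the expansion has 2 partial quotients, read off in order.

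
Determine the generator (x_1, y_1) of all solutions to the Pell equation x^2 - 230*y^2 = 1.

First expand sqrt(230) as a continued fraction. With x_i = (sqrt(230) + m_i)/d_i and (m_0, d_0) = (0, 1): a_0 = floor(sqrt(230)) = 15, since 15^2 = 225 <= 230 < 256 = 16^2.
Iterate m_{i+1} = d_i*a_i - m_i, d_{i+1} = (230 - m_{i+1}^2)/d_i, a_{i+1} = floor((a_0 + m_{i+1})/d_{i+1}):
  m_1 = 1*15 - 0 = 15, d_1 = (230 - 15^2)/1 = 5/1 = 5, a_1 = floor((15 + 15)/5) = 6.
  m_2 = 5*6 - 15 = 15, d_2 = (230 - 15^2)/5 = 5/5 = 1, a_2 = floor((15 + 15)/1) = 30.
  m_3 = 1*30 - 15 = 15, d_3 = (230 - 15^2)/1 = 5/1 = 5: (m_3, d_3) = (m_1, d_1) = (15, 5), so from here the quotients repeat a_1, a_2; the period length is 2.
So sqrt(230) = [15; (6, 30)] with period length k = 2.
k is even, so the fundamental solution of x^2 - 230y^2 = 1 is (p_{k-1}, q_{k-1}) = (p_1, q_1); compute convergents through index 1.
Convergents (p_i = a_i*p_{i-1} + p_{i-2}, q_i = a_i*q_{i-1} + q_{i-2} with p_{-2}=0, p_{-1}=1, q_{-2}=1, q_{-1}=0):
  i=0: a_0=15, p_0 = 15*1 + 0 = 15, q_0 = 15*0 + 1 = 1.
  i=1: a_1=6, p_1 = 6*15 + 1 = 91, q_1 = 6*1 + 0 = 6.
Check: 91^2 - 230*6^2 = 8281 - 8280 = 1, so (x, y) = (91, 6) solves the equation, and by the theorem it is the least positive solution.

(x, y) = (91, 6)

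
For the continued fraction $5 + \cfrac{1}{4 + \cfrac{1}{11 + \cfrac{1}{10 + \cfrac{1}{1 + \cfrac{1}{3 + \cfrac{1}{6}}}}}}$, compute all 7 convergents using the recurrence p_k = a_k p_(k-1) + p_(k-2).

Using the convergent recurrence p_i = a_i*p_{i-1} + p_{i-2}, q_i = a_i*q_{i-1} + q_{i-2} with p_{-2}=0, p_{-1}=1, q_{-2}=1, q_{-1}=0:
  i=0: a_0=5, p_0 = 5*1 + 0 = 5, q_0 = 5*0 + 1 = 1.
  i=1: a_1=4, p_1 = 4*5 + 1 = 21, q_1 = 4*1 + 0 = 4.
  i=2: a_2=11, p_2 = 11*21 + 5 = 236, q_2 = 11*4 + 1 = 45.
  i=3: a_3=10, p_3 = 10*236 + 21 = 2381, q_3 = 10*45 + 4 = 454.
  i=4: a_4=1, p_4 = 1*2381 + 236 = 2617, q_4 = 1*454 + 45 = 499.
  i=5: a_5=3, p_5 = 3*2617 + 2381 = 10232, q_5 = 3*499 + 454 = 1951.
  i=6: a_6=6, p_6 = 6*10232 + 2617 = 64009, q_6 = 6*1951 + 499 = 12205.

5/1, 21/4, 236/45, 2381/454, 2617/499, 10232/1951, 64009/12205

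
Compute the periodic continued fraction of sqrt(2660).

[51; (1, 1, 2, 1, 4, 1, 2, 1, 1, 102)]

Write x_i = (sqrt(2660) + m_i)/d_i with (m_0, d_0) = (0, 1). a_0 = floor(sqrt(2660)) = 51, since 51^2 = 2601 <= 2660 < 2704 = 52^2.
Iterate m_{i+1} = d_i*a_i - m_i, d_{i+1} = (2660 - m_{i+1}^2)/d_i, a_{i+1} = floor((a_0 + m_{i+1})/d_{i+1}):
  m_1 = 1*51 - 0 = 51, d_1 = (2660 - 51^2)/1 = 59/1 = 59, a_1 = floor((51 + 51)/59) = 1.
  m_2 = 59*1 - 51 = 8, d_2 = (2660 - 8^2)/59 = 2596/59 = 44, a_2 = floor((51 + 8)/44) = 1.
  m_3 = 44*1 - 8 = 36, d_3 = (2660 - 36^2)/44 = 1364/44 = 31, a_3 = floor((51 + 36)/31) = 2.
  m_4 = 31*2 - 36 = 26, d_4 = (2660 - 26^2)/31 = 1984/31 = 64, a_4 = floor((51 + 26)/64) = 1.
  m_5 = 64*1 - 26 = 38, d_5 = (2660 - 38^2)/64 = 1216/64 = 19, a_5 = floor((51 + 38)/19) = 4.
  m_6 = 19*4 - 38 = 38, d_6 = (2660 - 38^2)/19 = 1216/19 = 64, a_6 = floor((51 + 38)/64) = 1.
  m_7 = 64*1 - 38 = 26, d_7 = (2660 - 26^2)/64 = 1984/64 = 31, a_7 = floor((51 + 26)/31) = 2.
  m_8 = 31*2 - 26 = 36, d_8 = (2660 - 36^2)/31 = 1364/31 = 44, a_8 = floor((51 + 36)/44) = 1.
  m_9 = 44*1 - 36 = 8, d_9 = (2660 - 8^2)/44 = 2596/44 = 59, a_9 = floor((51 + 8)/59) = 1.
  m_10 = 59*1 - 8 = 51, d_10 = (2660 - 51^2)/59 = 59/59 = 1, a_10 = floor((51 + 51)/1) = 102.
  m_11 = 1*102 - 51 = 51, d_11 = (2660 - 51^2)/1 = 59/1 = 59: (m_11, d_11) = (m_1, d_1) = (51, 59), so from here the quotients repeat a_1, ..., a_10; the period length is 10.
Hence the expansion of sqrt(2660) is a_0 = 51 followed by the repeating block 1, 1, 2, 1, 4, 1, 2, 1, 1, 102 (period 10).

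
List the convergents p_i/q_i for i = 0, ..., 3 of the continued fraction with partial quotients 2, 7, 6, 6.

2/1, 15/7, 92/43, 567/265

Using the convergent recurrence p_i = a_i*p_{i-1} + p_{i-2}, q_i = a_i*q_{i-1} + q_{i-2} with p_{-2}=0, p_{-1}=1, q_{-2}=1, q_{-1}=0:
  i=0: a_0=2, p_0 = 2*1 + 0 = 2, q_0 = 2*0 + 1 = 1.
  i=1: a_1=7, p_1 = 7*2 + 1 = 15, q_1 = 7*1 + 0 = 7.
  i=2: a_2=6, p_2 = 6*15 + 2 = 92, q_2 = 6*7 + 1 = 43.
  i=3: a_3=6, p_3 = 6*92 + 15 = 567, q_3 = 6*43 + 7 = 265.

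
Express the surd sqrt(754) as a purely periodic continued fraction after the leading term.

Write x_i = (sqrt(754) + m_i)/d_i with (m_0, d_0) = (0, 1). a_0 = floor(sqrt(754)) = 27, since 27^2 = 729 <= 754 < 784 = 28^2.
Iterate m_{i+1} = d_i*a_i - m_i, d_{i+1} = (754 - m_{i+1}^2)/d_i, a_{i+1} = floor((a_0 + m_{i+1})/d_{i+1}):
  m_1 = 1*27 - 0 = 27, d_1 = (754 - 27^2)/1 = 25/1 = 25, a_1 = floor((27 + 27)/25) = 2.
  m_2 = 25*2 - 27 = 23, d_2 = (754 - 23^2)/25 = 225/25 = 9, a_2 = floor((27 + 23)/9) = 5.
  m_3 = 9*5 - 23 = 22, d_3 = (754 - 22^2)/9 = 270/9 = 30, a_3 = floor((27 + 22)/30) = 1.
  m_4 = 30*1 - 22 = 8, d_4 = (754 - 8^2)/30 = 690/30 = 23, a_4 = floor((27 + 8)/23) = 1.
  m_5 = 23*1 - 8 = 15, d_5 = (754 - 15^2)/23 = 529/23 = 23, a_5 = floor((27 + 15)/23) = 1.
  m_6 = 23*1 - 15 = 8, d_6 = (754 - 8^2)/23 = 690/23 = 30, a_6 = floor((27 + 8)/30) = 1.
  m_7 = 30*1 - 8 = 22, d_7 = (754 - 22^2)/30 = 270/30 = 9, a_7 = floor((27 + 22)/9) = 5.
  m_8 = 9*5 - 22 = 23, d_8 = (754 - 23^2)/9 = 225/9 = 25, a_8 = floor((27 + 23)/25) = 2.
  m_9 = 25*2 - 23 = 27, d_9 = (754 - 27^2)/25 = 25/25 = 1, a_9 = floor((27 + 27)/1) = 54.
  m_10 = 1*54 - 27 = 27, d_10 = (754 - 27^2)/1 = 25/1 = 25: (m_10, d_10) = (m_1, d_1) = (27, 25), so from here the quotients repeat a_1, ..., a_9; the period length is 9.
Hence the expansion of sqrt(754) is a_0 = 27 followed by the repeating block 2, 5, 1, 1, 1, 1, 5, 2, 54 (period 9).

[27; (2, 5, 1, 1, 1, 1, 5, 2, 54)]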